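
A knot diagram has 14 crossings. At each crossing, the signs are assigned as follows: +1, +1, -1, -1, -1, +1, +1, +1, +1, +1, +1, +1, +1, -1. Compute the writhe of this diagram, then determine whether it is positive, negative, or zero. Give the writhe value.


Step 1: Count positive crossings (+1).
Positive crossings: 10
Step 2: Count negative crossings (-1).
Negative crossings: 4
Step 3: Writhe = (positive) - (negative)
w = 10 - 4 = 6
Step 4: |w| = 6, and w is positive

6


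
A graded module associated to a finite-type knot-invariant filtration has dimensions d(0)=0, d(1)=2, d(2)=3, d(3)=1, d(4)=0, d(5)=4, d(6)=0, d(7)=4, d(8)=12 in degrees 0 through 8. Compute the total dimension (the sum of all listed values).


Total dimension = d(0) + d(1) + ... + d(8)
= 0 + 2 + 3 + 1 + 0 + 4 + 0 + 4 + 12
= 26

26


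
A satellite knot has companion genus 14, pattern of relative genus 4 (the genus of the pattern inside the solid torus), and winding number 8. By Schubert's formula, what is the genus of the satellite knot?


Schubert: g(satellite) = g_rel(pattern) + |winding| * g(companion),
where g_rel(pattern) is the genus of the pattern relative to the solid torus.
= 4 + 8 * 14
= 4 + 112 = 116

116


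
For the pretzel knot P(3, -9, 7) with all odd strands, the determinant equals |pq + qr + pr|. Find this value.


Step 1: Compute pq + qr + pr.
pq = 3*(-9) = -27
qr = (-9)*7 = -63
pr = 3*7 = 21
pq + qr + pr = -27 + (-63) + 21 = -69
Step 2: Take absolute value.
det(P(3,-9,7)) = |-69| = 69

69


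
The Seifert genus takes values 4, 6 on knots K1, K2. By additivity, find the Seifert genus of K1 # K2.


The Seifert genus is additive under connected sum.
Seifert genus(K1 # K2) = (4) + (6)
= 10

10


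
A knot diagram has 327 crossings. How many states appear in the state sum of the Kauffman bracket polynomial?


Each crossing contributes 2 choices (A-smoothing or B-smoothing).
Total states = 2^327 = 273406340597876490546562778389702670669146178861651554553221325801244124899921990402939147127881728

273406340597876490546562778389702670669146178861651554553221325801244124899921990402939147127881728


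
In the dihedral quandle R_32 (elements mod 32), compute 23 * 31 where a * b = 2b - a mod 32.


23 * 31 = 2*31 - 23 mod 32
= 62 - 23 mod 32
= 39 mod 32 = 7

7


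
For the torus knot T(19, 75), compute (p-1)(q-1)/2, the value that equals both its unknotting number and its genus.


For a torus knot T(p,q), both the unknotting number and genus equal (p-1)(q-1)/2.
= (19-1)(75-1)/2
= 18*74/2
= 1332/2 = 666

666


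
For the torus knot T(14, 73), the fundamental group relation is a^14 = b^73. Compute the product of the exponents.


The relation is a^14 = b^73.
Product of exponents = 14 * 73
= 1022

1022


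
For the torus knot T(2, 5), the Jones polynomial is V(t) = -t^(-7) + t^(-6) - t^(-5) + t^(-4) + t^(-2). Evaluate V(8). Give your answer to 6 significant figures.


Substituting t = 8 into V(t) = -t^(-7) + t^(-6) - t^(-5) + t^(-4) + t^(-2):
  (-)t^(-7) = -4.76837e-07
  (+)t^(-6) = 3.8147e-06
  (-)t^(-5) = -3.05176e-05
  (+)t^(-4) = 0.000244141
  (+)t^(-2) = 0.015625
Sum = (-4.76837e-07) + (3.8147e-06) + (-3.05176e-05) + (0.000244141) + (0.015625)
= 0.01584196091
Rounded to 6 significant figures: 0.015842

0.015842


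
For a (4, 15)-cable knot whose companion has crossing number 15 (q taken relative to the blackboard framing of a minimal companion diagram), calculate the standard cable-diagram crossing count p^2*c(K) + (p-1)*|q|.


Step 1: Each of the c(K) crossings of the companion diagram becomes p*p = p^2 crossings among the p parallel strands, and each of the |q| twists s_1 s_2 ... s_(p-1) adds (p-1) crossings.
  Crossings = p^2 * c(K) + (p-1)*|q|
Step 2: = 4^2 * 15 + (4-1)*15
Step 3: = 16*15 + 3*15
Step 4: = 240 + 45 = 285

285


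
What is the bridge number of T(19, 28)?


The bridge number of T(p,q) is min(p,q).
min(19, 28) = 19

19


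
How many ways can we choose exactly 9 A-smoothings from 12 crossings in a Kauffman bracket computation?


We choose which 9 of 12 crossings get A-smoothings.
C(12, 9) = 12! / (9! * 3!)
= 220

220


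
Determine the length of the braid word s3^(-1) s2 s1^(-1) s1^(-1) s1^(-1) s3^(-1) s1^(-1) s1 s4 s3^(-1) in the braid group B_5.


The word length counts the number of generators (including inverses).
Listing each generator: s3^(-1), s2, s1^(-1), s1^(-1), s1^(-1), s3^(-1), s1^(-1), s1, s4, s3^(-1)
There are 10 generators in this braid word.

10


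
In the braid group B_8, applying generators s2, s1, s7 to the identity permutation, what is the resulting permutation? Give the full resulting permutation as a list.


Starting with identity [1, 2, 3, 4, 5, 6, 7, 8].
Apply generators in sequence:
  After s2: [1, 3, 2, 4, 5, 6, 7, 8]
  After s1: [3, 1, 2, 4, 5, 6, 7, 8]
  After s7: [3, 1, 2, 4, 5, 6, 8, 7]
Final permutation: [3, 1, 2, 4, 5, 6, 8, 7]

[3, 1, 2, 4, 5, 6, 8, 7]


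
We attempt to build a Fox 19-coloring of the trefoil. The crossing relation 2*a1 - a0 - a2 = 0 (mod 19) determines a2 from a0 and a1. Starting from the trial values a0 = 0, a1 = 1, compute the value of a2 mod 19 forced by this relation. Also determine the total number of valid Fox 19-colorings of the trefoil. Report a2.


Step 1: Apply the given crossing relation 2*a1 - a0 - a2 = 0 (mod 19).
  a2 = 2*a1 - a0 mod 19
  a2 = 2*1 - 0 mod 19
  a2 = 2 - 0 mod 19
  a2 = 2 mod 19 = 2
Step 2: The trefoil has determinant 3.
  Number of Fox p-colorings (p prime) is p^2 if p = 3, else p.
  Since 19 does not divide 3, only trivial (constant) colorings exist.
  (So the trial a0 = 0, a1 = 1 with a0 != a1 does NOT extend to a valid coloring of the whole trefoil: the other two crossing relations require 3*(a1 - a0) = 0 (mod 19), which fails.)
  Total colorings = 19
Step 3: a2 = 2, total Fox 19-colorings = 19

2


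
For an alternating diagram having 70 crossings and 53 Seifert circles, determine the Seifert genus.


For alternating knots, g = (c - s + 1)/2.
= (70 - 53 + 1)/2
= 18/2 = 9

9


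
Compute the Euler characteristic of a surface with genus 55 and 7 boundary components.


chi = 2 - 2g - b
= 2 - 2*55 - 7
= 2 - 110 - 7 = -115

-115


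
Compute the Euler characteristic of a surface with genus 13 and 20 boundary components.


chi = 2 - 2g - b
= 2 - 2*13 - 20
= 2 - 26 - 20 = -44

-44


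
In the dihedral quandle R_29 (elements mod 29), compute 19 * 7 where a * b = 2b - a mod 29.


19 * 7 = 2*7 - 19 mod 29
= 14 - 19 mod 29
= -5 mod 29 = 24

24


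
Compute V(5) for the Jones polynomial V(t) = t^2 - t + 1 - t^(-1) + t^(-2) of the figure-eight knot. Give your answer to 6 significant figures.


Substituting t = 5 into V(t) = t^2 - t + 1 - t^(-1) + t^(-2):
  (+)t^(2) = 25
  (-)t^(1) = -5
  (+)t^(0) = 1
  (-)t^(-1) = -0.2
  (+)t^(-2) = 0.04
Sum = (25) + (-5) + (1) + (-0.2) + (0.04)
= 20.84
Rounded to 6 significant figures: 20.84

20.84


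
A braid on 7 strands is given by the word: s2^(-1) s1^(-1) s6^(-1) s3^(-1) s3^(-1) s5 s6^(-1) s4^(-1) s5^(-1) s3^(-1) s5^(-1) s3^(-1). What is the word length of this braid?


The word length counts the number of generators (including inverses).
Listing each generator: s2^(-1), s1^(-1), s6^(-1), s3^(-1), s3^(-1), s5, s6^(-1), s4^(-1), s5^(-1), s3^(-1), s5^(-1), s3^(-1)
There are 12 generators in this braid word.

12


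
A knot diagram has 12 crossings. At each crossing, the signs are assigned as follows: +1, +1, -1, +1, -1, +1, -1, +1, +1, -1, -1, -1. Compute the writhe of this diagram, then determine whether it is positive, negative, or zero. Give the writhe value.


Step 1: Count positive crossings (+1).
Positive crossings: 6
Step 2: Count negative crossings (-1).
Negative crossings: 6
Step 3: Writhe = (positive) - (negative)
w = 6 - 6 = 0
Step 4: |w| = 0, and w is zero

0


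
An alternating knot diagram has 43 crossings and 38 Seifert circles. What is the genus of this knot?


For alternating knots, g = (c - s + 1)/2.
= (43 - 38 + 1)/2
= 6/2 = 3

3


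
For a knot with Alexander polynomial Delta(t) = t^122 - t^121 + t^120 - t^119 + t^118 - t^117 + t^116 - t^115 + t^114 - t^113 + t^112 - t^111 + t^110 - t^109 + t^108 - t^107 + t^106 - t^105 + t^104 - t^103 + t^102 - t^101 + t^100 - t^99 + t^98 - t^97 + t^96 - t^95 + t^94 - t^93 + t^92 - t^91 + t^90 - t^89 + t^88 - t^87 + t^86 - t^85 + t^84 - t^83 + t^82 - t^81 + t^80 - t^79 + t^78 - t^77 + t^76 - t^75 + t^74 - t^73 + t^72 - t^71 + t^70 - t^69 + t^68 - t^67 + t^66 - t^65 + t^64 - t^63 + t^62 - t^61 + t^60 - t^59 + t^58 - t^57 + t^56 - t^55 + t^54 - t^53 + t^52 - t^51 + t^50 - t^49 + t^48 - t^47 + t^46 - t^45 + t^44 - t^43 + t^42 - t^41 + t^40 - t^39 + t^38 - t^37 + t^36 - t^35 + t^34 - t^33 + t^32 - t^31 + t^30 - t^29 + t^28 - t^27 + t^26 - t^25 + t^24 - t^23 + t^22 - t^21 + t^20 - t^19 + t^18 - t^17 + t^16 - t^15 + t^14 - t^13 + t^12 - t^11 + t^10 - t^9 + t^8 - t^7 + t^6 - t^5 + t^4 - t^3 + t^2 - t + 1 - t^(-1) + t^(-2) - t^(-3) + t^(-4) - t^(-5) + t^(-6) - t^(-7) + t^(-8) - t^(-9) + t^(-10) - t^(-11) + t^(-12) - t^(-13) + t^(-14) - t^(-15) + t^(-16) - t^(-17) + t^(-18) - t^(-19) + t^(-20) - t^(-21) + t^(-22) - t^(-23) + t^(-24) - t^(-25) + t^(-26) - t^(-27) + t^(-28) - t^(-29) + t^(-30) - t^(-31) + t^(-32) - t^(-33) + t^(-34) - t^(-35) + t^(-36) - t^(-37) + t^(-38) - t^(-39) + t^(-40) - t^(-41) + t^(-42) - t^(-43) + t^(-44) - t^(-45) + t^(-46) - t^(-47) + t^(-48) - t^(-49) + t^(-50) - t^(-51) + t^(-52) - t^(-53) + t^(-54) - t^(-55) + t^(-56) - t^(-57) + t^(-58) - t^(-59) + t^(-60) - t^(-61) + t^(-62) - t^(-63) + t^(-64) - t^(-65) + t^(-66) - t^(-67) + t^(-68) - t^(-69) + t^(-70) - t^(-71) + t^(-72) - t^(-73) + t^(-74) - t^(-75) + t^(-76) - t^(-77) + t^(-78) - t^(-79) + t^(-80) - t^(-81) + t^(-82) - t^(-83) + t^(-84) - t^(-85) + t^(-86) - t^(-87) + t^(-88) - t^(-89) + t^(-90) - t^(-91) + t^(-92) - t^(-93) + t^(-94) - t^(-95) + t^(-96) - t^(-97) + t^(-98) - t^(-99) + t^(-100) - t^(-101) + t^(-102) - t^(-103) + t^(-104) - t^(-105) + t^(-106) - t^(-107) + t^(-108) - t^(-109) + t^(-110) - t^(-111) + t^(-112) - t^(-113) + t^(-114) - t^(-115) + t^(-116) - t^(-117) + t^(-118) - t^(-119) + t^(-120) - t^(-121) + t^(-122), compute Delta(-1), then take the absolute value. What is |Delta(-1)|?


Step 1: The polynomial has 245 terms with alternating signs, exponents from 122 down to -122.
Step 2: Substitute t = -1. The i-th term has coefficient (-1)^i and exponent (m-i),
  so its value is (-1)^i * (-1)^(m-i) = (-1)^m = 1 for every i.
Step 3: All 245 terms equal 1, so Delta(-1) = 245 * (1) = 245
Step 4: |Delta(-1)| = 245

245


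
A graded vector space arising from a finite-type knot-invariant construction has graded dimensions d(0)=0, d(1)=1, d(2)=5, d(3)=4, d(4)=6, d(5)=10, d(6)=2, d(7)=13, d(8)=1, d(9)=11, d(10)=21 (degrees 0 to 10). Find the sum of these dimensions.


Total dimension = d(0) + d(1) + ... + d(10)
= 0 + 1 + 5 + 4 + 6 + 10 + 2 + 13 + 1 + 11 + 21
= 74

74


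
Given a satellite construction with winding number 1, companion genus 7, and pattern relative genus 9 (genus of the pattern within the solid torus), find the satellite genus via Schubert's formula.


Schubert: g(satellite) = g_rel(pattern) + |winding| * g(companion),
where g_rel(pattern) is the genus of the pattern relative to the solid torus.
= 9 + 1 * 7
= 9 + 7 = 16

16


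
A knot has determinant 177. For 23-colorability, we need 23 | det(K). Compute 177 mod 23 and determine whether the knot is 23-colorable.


Step 1: A knot is p-colorable if and only if p divides its determinant.
Step 2: Compute 177 mod 23.
177 = 7 * 23 + 16
Step 3: 177 mod 23 = 16
Step 4: The knot is 23-colorable: no

16


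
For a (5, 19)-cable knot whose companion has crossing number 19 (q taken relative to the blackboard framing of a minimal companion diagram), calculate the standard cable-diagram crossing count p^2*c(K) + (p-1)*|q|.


Step 1: Each of the c(K) crossings of the companion diagram becomes p*p = p^2 crossings among the p parallel strands, and each of the |q| twists s_1 s_2 ... s_(p-1) adds (p-1) crossings.
  Crossings = p^2 * c(K) + (p-1)*|q|
Step 2: = 5^2 * 19 + (5-1)*19
Step 3: = 25*19 + 4*19
Step 4: = 475 + 76 = 551

551


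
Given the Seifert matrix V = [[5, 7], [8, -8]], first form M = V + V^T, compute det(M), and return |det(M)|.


Step 1: Form V + V^T where V = [[5, 7], [8, -8]]
  V^T = [[5, 8], [7, -8]]
  V + V^T = [[10, 15], [15, -16]]
Step 2: det(V + V^T) = 10*(-16) - 15*15
  = -160 - 225 = -385
Step 3: Knot determinant = |det(V + V^T)| = |-385| = 385

385


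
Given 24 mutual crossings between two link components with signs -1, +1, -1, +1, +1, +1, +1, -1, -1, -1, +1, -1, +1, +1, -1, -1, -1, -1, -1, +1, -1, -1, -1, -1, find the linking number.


Step 1: Count positive crossings: 9
Step 2: Count negative crossings: 15
Step 3: Sum of signs = 9 - 15 = -6
Step 4: Linking number = sum/2 = -6/2 = -3

-3


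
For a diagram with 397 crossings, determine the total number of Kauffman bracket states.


Each crossing contributes 2 choices (A-smoothing or B-smoothing).
Total states = 2^397 = 322781234760863573706989896500376484291213224103652939103832419567580952752105149328705669160017228929487896496593436672

322781234760863573706989896500376484291213224103652939103832419567580952752105149328705669160017228929487896496593436672


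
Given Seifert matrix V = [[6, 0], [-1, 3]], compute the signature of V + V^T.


Step 1: V + V^T = [[12, -1], [-1, 6]]
Step 2: trace = 18, det = 71
Step 3: Discriminant = 18^2 - 4*71 = 40
Step 4: Eigenvalues: 12.1623, 5.83772
Step 5: Signature = (# positive eigenvalues) - (# negative eigenvalues) = 2

2


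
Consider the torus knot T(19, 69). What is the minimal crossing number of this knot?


For a torus knot T(p, q) with gcd(p,q)=1,
the crossing number is min(p*(q-1), q*(p-1)).
p*(q-1) = 19*68 = 1292
q*(p-1) = 69*18 = 1242
min(1292, 1242) = 1242

1242


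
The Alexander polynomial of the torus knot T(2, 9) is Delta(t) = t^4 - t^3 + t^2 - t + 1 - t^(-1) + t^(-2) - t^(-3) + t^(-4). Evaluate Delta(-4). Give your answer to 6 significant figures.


Substituting t = -4 into Delta(t) = t^4 - t^3 + t^2 - t + 1 - t^(-1) + t^(-2) - t^(-3) + t^(-4):
Term values: (256) + (64) + (16) + (4) + (1) + (0.25) + (0.0625) + (0.015625) + (0.00390625)
Sum = 341.3320312
Rounded to 6 significant figures: 341.332

341.332


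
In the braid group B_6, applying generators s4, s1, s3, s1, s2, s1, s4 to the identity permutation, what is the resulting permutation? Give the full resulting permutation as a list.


Starting with identity [1, 2, 3, 4, 5, 6].
Apply generators in sequence:
  After s4: [1, 2, 3, 5, 4, 6]
  After s1: [2, 1, 3, 5, 4, 6]
  After s3: [2, 1, 5, 3, 4, 6]
  After s1: [1, 2, 5, 3, 4, 6]
  After s2: [1, 5, 2, 3, 4, 6]
  After s1: [5, 1, 2, 3, 4, 6]
  After s4: [5, 1, 2, 4, 3, 6]
Final permutation: [5, 1, 2, 4, 3, 6]

[5, 1, 2, 4, 3, 6]


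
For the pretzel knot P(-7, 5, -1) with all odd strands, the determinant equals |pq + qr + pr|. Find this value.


Step 1: Compute pq + qr + pr.
pq = (-7)*5 = -35
qr = 5*(-1) = -5
pr = (-7)*(-1) = 7
pq + qr + pr = -35 + (-5) + 7 = -33
Step 2: Take absolute value.
det(P(-7,5,-1)) = |-33| = 33

33


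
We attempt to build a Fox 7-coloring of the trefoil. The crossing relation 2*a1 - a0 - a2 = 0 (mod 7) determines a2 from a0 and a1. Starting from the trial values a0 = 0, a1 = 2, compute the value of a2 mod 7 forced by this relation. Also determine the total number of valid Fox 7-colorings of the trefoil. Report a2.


Step 1: Apply the given crossing relation 2*a1 - a0 - a2 = 0 (mod 7).
  a2 = 2*a1 - a0 mod 7
  a2 = 2*2 - 0 mod 7
  a2 = 4 - 0 mod 7
  a2 = 4 mod 7 = 4
Step 2: The trefoil has determinant 3.
  Number of Fox p-colorings (p prime) is p^2 if p = 3, else p.
  Since 7 does not divide 3, only trivial (constant) colorings exist.
  (So the trial a0 = 0, a1 = 2 with a0 != a1 does NOT extend to a valid coloring of the whole trefoil: the other two crossing relations require 3*(a1 - a0) = 0 (mod 7), which fails.)
  Total colorings = 7
Step 3: a2 = 4, total Fox 7-colorings = 7

4


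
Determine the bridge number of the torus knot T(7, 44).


The bridge number of T(p,q) is min(p,q).
min(7, 44) = 7

7


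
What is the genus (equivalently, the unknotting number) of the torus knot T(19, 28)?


For a torus knot T(p,q), both the unknotting number and genus equal (p-1)(q-1)/2.
= (19-1)(28-1)/2
= 18*27/2
= 486/2 = 243

243


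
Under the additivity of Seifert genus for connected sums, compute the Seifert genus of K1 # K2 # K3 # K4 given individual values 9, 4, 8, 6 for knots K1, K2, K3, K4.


The Seifert genus is additive under connected sum.
Seifert genus(K1 # K2 # K3 # K4) = (9) + (4) + (8) + (6)
= 27

27


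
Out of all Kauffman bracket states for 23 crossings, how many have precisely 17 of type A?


We choose which 17 of 23 crossings get A-smoothings.
C(23, 17) = 23! / (17! * 6!)
= 100947

100947


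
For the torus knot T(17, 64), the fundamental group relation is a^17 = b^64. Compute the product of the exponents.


The relation is a^17 = b^64.
Product of exponents = 17 * 64
= 1088

1088


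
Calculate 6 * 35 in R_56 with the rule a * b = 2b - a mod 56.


6 * 35 = 2*35 - 6 mod 56
= 70 - 6 mod 56
= 64 mod 56 = 8

8


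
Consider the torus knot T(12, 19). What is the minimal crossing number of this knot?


For a torus knot T(p, q) with gcd(p,q)=1,
the crossing number is min(p*(q-1), q*(p-1)).
p*(q-1) = 12*18 = 216
q*(p-1) = 19*11 = 209
min(216, 209) = 209

209


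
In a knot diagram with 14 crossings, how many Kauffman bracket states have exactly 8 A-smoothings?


We choose which 8 of 14 crossings get A-smoothings.
C(14, 8) = 14! / (8! * 6!)
= 3003

3003


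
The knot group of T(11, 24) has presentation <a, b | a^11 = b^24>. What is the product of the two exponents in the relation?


The relation is a^11 = b^24.
Product of exponents = 11 * 24
= 264

264


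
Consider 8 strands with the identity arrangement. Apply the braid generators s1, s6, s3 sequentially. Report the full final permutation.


Starting with identity [1, 2, 3, 4, 5, 6, 7, 8].
Apply generators in sequence:
  After s1: [2, 1, 3, 4, 5, 6, 7, 8]
  After s6: [2, 1, 3, 4, 5, 7, 6, 8]
  After s3: [2, 1, 4, 3, 5, 7, 6, 8]
Final permutation: [2, 1, 4, 3, 5, 7, 6, 8]

[2, 1, 4, 3, 5, 7, 6, 8]


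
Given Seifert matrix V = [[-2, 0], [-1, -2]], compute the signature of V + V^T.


Step 1: V + V^T = [[-4, -1], [-1, -4]]
Step 2: trace = -8, det = 15
Step 3: Discriminant = (-8)^2 - 4*15 = 4
Step 4: Eigenvalues: -3, -5
Step 5: Signature = (# positive eigenvalues) - (# negative eigenvalues) = -2

-2


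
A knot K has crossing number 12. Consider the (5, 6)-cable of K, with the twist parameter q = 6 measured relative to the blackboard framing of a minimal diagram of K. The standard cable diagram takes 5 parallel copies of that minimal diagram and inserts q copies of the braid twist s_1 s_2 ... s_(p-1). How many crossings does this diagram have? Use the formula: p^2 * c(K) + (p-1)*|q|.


Step 1: Each of the c(K) crossings of the companion diagram becomes p*p = p^2 crossings among the p parallel strands, and each of the |q| twists s_1 s_2 ... s_(p-1) adds (p-1) crossings.
  Crossings = p^2 * c(K) + (p-1)*|q|
Step 2: = 5^2 * 12 + (5-1)*6
Step 3: = 25*12 + 4*6
Step 4: = 300 + 24 = 324

324


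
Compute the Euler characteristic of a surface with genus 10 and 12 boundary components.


chi = 2 - 2g - b
= 2 - 2*10 - 12
= 2 - 20 - 12 = -30

-30


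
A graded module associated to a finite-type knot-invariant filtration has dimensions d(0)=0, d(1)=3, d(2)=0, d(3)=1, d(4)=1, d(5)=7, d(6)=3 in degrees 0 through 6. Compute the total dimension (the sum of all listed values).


Total dimension = d(0) + d(1) + ... + d(6)
= 0 + 3 + 0 + 1 + 1 + 7 + 3
= 15

15


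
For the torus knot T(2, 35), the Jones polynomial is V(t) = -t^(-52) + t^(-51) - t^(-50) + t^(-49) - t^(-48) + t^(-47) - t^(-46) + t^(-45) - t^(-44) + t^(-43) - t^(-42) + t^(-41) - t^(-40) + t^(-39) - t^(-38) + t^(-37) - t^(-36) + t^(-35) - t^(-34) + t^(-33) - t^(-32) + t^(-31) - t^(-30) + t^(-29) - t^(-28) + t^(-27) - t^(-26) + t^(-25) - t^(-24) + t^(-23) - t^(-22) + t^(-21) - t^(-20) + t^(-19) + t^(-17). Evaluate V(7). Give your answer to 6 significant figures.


Substituting t = 7 into V(t) = -t^(-52) + t^(-51) - t^(-50) + t^(-49) - t^(-48) + t^(-47) - t^(-46) + t^(-45) - t^(-44) + t^(-43) - t^(-42) + t^(-41) - t^(-40) + t^(-39) - t^(-38) + t^(-37) - t^(-36) + t^(-35) - t^(-34) + t^(-33) - t^(-32) + t^(-31) - t^(-30) + t^(-29) - t^(-28) + t^(-27) - t^(-26) + t^(-25) - t^(-24) + t^(-23) - t^(-22) + t^(-21) - t^(-20) + t^(-19) + t^(-17):
  (-)t^(-52) = -1.13475e-44
  (+)t^(-51) = 7.94328e-44
  (-)t^(-50) = -5.5603e-43
  (+)t^(-49) = 3.89221e-42
  (-)t^(-48) = -2.72455e-41
  (+)t^(-47) = 1.90718e-40
  (-)t^(-46) = -1.33503e-39
  (+)t^(-45) = 9.34519e-39
  (-)t^(-44) = -6.54163e-38
  (+)t^(-43) = 4.57914e-37
  (-)t^(-42) = -3.2054e-36
  (+)t^(-41) = 2.24378e-35
  (-)t^(-40) = -1.57065e-34
  (+)t^(-39) = 1.09945e-33
  (-)t^(-38) = -7.69617e-33
  (+)t^(-37) = 5.38732e-32
  (-)t^(-36) = -3.77112e-31
  (+)t^(-35) = 2.63979e-30
  (-)t^(-34) = -1.84785e-29
  (+)t^(-33) = 1.29349e-28
  (-)t^(-32) = -9.05446e-28
  (+)t^(-31) = 6.33812e-27
  (-)t^(-30) = -4.43669e-26
  (+)t^(-29) = 3.10568e-25
  (-)t^(-28) = -2.17398e-24
  (+)t^(-27) = 1.52178e-23
  (-)t^(-26) = -1.06525e-22
  (+)t^(-25) = 7.45674e-22
  (-)t^(-24) = -5.21972e-21
  (+)t^(-23) = 3.6538e-20
  (-)t^(-22) = -2.55766e-19
  (+)t^(-21) = 1.79036e-18
  (-)t^(-20) = -1.25325e-17
  (+)t^(-19) = 8.77278e-17
  (+)t^(-17) = 4.29866e-15
Sum = (-1.13475e-44) + (7.94328e-44) + (-5.5603e-43) + (3.89221e-42) + (-2.72455e-41) + (1.90718e-40) + (-1.33503e-39) + (9.34519e-39) + (-6.54163e-38) + (4.57914e-37) + (-3.2054e-36) + (2.24378e-35) + (-1.57065e-34) + (1.09945e-33) + (-7.69617e-33) + (5.38732e-32) + (-3.77112e-31) + (2.63979e-30) + (-1.84785e-29) + (1.29349e-28) + (-9.05446e-28) + (6.33812e-27) + (-4.43669e-26) + (3.10568e-25) + (-2.17398e-24) + (1.52178e-23) + (-1.06525e-22) + (7.45674e-22) + (-5.21972e-21) + (3.6538e-20) + (-2.55766e-19) + (1.79036e-18) + (-1.25325e-17) + (8.77278e-17) + (4.29866e-15)
= 4.375424038e-15
Rounded to 6 significant figures: 4.37542e-15

4.37542e-15


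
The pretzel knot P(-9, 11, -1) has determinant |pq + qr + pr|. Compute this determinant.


Step 1: Compute pq + qr + pr.
pq = (-9)*11 = -99
qr = 11*(-1) = -11
pr = (-9)*(-1) = 9
pq + qr + pr = -99 + (-11) + 9 = -101
Step 2: Take absolute value.
det(P(-9,11,-1)) = |-101| = 101

101


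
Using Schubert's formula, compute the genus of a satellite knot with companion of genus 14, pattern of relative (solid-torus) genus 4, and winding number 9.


Schubert: g(satellite) = g_rel(pattern) + |winding| * g(companion),
where g_rel(pattern) is the genus of the pattern relative to the solid torus.
= 4 + 9 * 14
= 4 + 126 = 130

130


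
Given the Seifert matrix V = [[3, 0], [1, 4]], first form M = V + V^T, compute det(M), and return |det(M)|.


Step 1: Form V + V^T where V = [[3, 0], [1, 4]]
  V^T = [[3, 1], [0, 4]]
  V + V^T = [[6, 1], [1, 8]]
Step 2: det(V + V^T) = 6*8 - 1*1
  = 48 - 1 = 47
Step 3: Knot determinant = |det(V + V^T)| = |47| = 47

47


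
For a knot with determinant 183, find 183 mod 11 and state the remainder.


Step 1: A knot is p-colorable if and only if p divides its determinant.
Step 2: Compute 183 mod 11.
183 = 16 * 11 + 7
Step 3: 183 mod 11 = 7
Step 4: The knot is 11-colorable: no

7


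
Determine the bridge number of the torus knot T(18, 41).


The bridge number of T(p,q) is min(p,q).
min(18, 41) = 18

18


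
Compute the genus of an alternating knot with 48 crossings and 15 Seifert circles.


For alternating knots, g = (c - s + 1)/2.
= (48 - 15 + 1)/2
= 34/2 = 17

17


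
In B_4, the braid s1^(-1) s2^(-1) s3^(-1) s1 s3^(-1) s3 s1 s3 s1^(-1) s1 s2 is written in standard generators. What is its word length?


The word length counts the number of generators (including inverses).
Listing each generator: s1^(-1), s2^(-1), s3^(-1), s1, s3^(-1), s3, s1, s3, s1^(-1), s1, s2
There are 11 generators in this braid word.

11


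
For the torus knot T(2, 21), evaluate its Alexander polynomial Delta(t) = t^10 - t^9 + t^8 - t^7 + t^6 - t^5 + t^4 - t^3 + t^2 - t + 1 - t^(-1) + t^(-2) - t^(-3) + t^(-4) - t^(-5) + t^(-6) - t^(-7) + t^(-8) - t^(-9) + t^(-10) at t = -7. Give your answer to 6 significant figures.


Substituting t = -7 into Delta(t) = t^10 - t^9 + t^8 - t^7 + t^6 - t^5 + t^4 - t^3 + t^2 - t + 1 - t^(-1) + t^(-2) - t^(-3) + t^(-4) - t^(-5) + t^(-6) - t^(-7) + t^(-8) - t^(-9) + t^(-10):
Term values: (282475249) + (40353607) + (5764801) + (823543) + (117649) + (16807) + (2401) + (343) + (49) + (7) + (1) + (0.142857) + (0.0204082) + (0.00291545) + (0.000416493) + (5.9499e-05) + (8.49986e-06) + (1.21427e-06) + (1.73467e-07) + (2.47809e-08) + (3.54013e-09)
Sum = 329554457.2
Rounded to 6 significant figures: 3.29554e+08

3.29554e+08


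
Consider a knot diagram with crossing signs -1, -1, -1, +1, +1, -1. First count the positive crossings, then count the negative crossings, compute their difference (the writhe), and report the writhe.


Step 1: Count positive crossings (+1).
Positive crossings: 2
Step 2: Count negative crossings (-1).
Negative crossings: 4
Step 3: Writhe = (positive) - (negative)
w = 2 - 4 = -2
Step 4: |w| = 2, and w is negative

-2


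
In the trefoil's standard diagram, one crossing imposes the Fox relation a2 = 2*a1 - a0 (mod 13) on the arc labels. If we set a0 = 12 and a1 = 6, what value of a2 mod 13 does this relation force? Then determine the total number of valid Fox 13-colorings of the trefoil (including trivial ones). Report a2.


Step 1: Apply the given crossing relation 2*a1 - a0 - a2 = 0 (mod 13).
  a2 = 2*a1 - a0 mod 13
  a2 = 2*6 - 12 mod 13
  a2 = 12 - 12 mod 13
  a2 = 0 mod 13 = 0
Step 2: The trefoil has determinant 3.
  Number of Fox p-colorings (p prime) is p^2 if p = 3, else p.
  Since 13 does not divide 3, only trivial (constant) colorings exist.
  (So the trial a0 = 12, a1 = 6 with a0 != a1 does NOT extend to a valid coloring of the whole trefoil: the other two crossing relations require 3*(a1 - a0) = 0 (mod 13), which fails.)
  Total colorings = 13
Step 3: a2 = 0, total Fox 13-colorings = 13

0


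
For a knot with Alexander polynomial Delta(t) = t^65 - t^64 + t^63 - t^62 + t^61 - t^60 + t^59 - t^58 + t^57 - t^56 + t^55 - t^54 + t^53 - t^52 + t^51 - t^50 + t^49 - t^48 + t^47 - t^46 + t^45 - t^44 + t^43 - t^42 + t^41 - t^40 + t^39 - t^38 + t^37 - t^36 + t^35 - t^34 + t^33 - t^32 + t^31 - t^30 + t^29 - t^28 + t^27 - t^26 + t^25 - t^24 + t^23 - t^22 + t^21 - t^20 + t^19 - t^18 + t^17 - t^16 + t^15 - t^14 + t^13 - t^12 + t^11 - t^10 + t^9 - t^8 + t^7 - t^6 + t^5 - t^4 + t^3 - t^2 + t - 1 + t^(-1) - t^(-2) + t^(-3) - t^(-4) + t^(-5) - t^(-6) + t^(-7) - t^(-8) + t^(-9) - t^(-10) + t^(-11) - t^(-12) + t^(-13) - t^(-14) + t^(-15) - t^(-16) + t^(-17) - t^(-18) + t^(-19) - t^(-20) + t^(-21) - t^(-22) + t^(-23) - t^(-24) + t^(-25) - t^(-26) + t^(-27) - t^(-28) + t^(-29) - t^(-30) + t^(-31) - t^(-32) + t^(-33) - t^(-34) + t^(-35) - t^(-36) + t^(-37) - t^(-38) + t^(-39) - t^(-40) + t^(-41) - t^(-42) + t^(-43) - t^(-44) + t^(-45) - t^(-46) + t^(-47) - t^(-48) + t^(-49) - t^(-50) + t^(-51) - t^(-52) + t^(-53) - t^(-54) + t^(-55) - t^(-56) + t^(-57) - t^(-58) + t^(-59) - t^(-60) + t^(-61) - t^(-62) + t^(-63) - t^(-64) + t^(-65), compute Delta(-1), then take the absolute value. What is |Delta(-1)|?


Step 1: The polynomial has 131 terms with alternating signs, exponents from 65 down to -65.
Step 2: Substitute t = -1. The i-th term has coefficient (-1)^i and exponent (m-i),
  so its value is (-1)^i * (-1)^(m-i) = (-1)^m = -1 for every i.
Step 3: All 131 terms equal -1, so Delta(-1) = 131 * (-1) = -131
Step 4: |Delta(-1)| = 131

131


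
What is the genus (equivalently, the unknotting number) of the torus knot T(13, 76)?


For a torus knot T(p,q), both the unknotting number and genus equal (p-1)(q-1)/2.
= (13-1)(76-1)/2
= 12*75/2
= 900/2 = 450

450


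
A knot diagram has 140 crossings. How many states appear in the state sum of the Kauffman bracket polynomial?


Each crossing contributes 2 choices (A-smoothing or B-smoothing).
Total states = 2^140 = 1393796574908163946345982392040522594123776

1393796574908163946345982392040522594123776


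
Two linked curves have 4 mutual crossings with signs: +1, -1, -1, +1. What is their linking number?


Step 1: Count positive crossings: 2
Step 2: Count negative crossings: 2
Step 3: Sum of signs = 2 - 2 = 0
Step 4: Linking number = sum/2 = 0/2 = 0

0


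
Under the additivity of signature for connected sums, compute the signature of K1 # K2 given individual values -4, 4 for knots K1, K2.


The signature is additive under connected sum.
signature(K1 # K2) = (-4) + (4)
= 0

0


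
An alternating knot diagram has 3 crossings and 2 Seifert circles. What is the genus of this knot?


For alternating knots, g = (c - s + 1)/2.
= (3 - 2 + 1)/2
= 2/2 = 1

1


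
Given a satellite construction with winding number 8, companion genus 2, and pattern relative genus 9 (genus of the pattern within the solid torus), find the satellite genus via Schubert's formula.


Schubert: g(satellite) = g_rel(pattern) + |winding| * g(companion),
where g_rel(pattern) is the genus of the pattern relative to the solid torus.
= 9 + 8 * 2
= 9 + 16 = 25

25


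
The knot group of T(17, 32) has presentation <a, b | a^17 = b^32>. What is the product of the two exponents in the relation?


The relation is a^17 = b^32.
Product of exponents = 17 * 32
= 544

544


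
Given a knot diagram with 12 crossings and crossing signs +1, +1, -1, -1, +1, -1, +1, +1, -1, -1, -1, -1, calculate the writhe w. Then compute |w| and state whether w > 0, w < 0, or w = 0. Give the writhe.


Step 1: Count positive crossings (+1).
Positive crossings: 5
Step 2: Count negative crossings (-1).
Negative crossings: 7
Step 3: Writhe = (positive) - (negative)
w = 5 - 7 = -2
Step 4: |w| = 2, and w is negative

-2


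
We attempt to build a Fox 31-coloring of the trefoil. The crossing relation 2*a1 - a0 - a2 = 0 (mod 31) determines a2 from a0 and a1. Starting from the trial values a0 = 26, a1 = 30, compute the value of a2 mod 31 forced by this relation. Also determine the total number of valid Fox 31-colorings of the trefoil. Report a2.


Step 1: Apply the given crossing relation 2*a1 - a0 - a2 = 0 (mod 31).
  a2 = 2*a1 - a0 mod 31
  a2 = 2*30 - 26 mod 31
  a2 = 60 - 26 mod 31
  a2 = 34 mod 31 = 3
Step 2: The trefoil has determinant 3.
  Number of Fox p-colorings (p prime) is p^2 if p = 3, else p.
  Since 31 does not divide 3, only trivial (constant) colorings exist.
  (So the trial a0 = 26, a1 = 30 with a0 != a1 does NOT extend to a valid coloring of the whole trefoil: the other two crossing relations require 3*(a1 - a0) = 0 (mod 31), which fails.)
  Total colorings = 31
Step 3: a2 = 3, total Fox 31-colorings = 31

3


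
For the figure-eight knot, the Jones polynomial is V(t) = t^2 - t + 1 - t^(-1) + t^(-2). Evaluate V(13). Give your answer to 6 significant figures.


Substituting t = 13 into V(t) = t^2 - t + 1 - t^(-1) + t^(-2):
  (+)t^(2) = 169
  (-)t^(1) = -13
  (+)t^(0) = 1
  (-)t^(-1) = -0.0769231
  (+)t^(-2) = 0.00591716
Sum = (169) + (-13) + (1) + (-0.0769231) + (0.00591716)
= 156.9289941
Rounded to 6 significant figures: 156.929

156.929


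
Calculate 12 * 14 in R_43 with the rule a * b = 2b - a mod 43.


12 * 14 = 2*14 - 12 mod 43
= 28 - 12 mod 43
= 16 mod 43 = 16

16


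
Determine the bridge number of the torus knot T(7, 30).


The bridge number of T(p,q) is min(p,q).
min(7, 30) = 7

7


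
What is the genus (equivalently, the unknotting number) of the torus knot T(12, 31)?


For a torus knot T(p,q), both the unknotting number and genus equal (p-1)(q-1)/2.
= (12-1)(31-1)/2
= 11*30/2
= 330/2 = 165

165


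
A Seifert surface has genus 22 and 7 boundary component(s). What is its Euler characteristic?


chi = 2 - 2g - b
= 2 - 2*22 - 7
= 2 - 44 - 7 = -49

-49


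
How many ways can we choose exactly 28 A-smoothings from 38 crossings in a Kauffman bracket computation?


We choose which 28 of 38 crossings get A-smoothings.
C(38, 28) = 38! / (28! * 10!)
= 472733756

472733756


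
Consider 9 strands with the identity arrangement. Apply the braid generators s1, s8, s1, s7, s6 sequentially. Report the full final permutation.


Starting with identity [1, 2, 3, 4, 5, 6, 7, 8, 9].
Apply generators in sequence:
  After s1: [2, 1, 3, 4, 5, 6, 7, 8, 9]
  After s8: [2, 1, 3, 4, 5, 6, 7, 9, 8]
  After s1: [1, 2, 3, 4, 5, 6, 7, 9, 8]
  After s7: [1, 2, 3, 4, 5, 6, 9, 7, 8]
  After s6: [1, 2, 3, 4, 5, 9, 6, 7, 8]
Final permutation: [1, 2, 3, 4, 5, 9, 6, 7, 8]

[1, 2, 3, 4, 5, 9, 6, 7, 8]


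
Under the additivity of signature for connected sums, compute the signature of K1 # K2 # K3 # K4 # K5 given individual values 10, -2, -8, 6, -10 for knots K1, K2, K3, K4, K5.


The signature is additive under connected sum.
signature(K1 # K2 # K3 # K4 # K5) = (10) + (-2) + (-8) + (6) + (-10)
= -4

-4


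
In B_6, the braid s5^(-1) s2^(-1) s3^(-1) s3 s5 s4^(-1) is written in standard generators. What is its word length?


The word length counts the number of generators (including inverses).
Listing each generator: s5^(-1), s2^(-1), s3^(-1), s3, s5, s4^(-1)
There are 6 generators in this braid word.

6


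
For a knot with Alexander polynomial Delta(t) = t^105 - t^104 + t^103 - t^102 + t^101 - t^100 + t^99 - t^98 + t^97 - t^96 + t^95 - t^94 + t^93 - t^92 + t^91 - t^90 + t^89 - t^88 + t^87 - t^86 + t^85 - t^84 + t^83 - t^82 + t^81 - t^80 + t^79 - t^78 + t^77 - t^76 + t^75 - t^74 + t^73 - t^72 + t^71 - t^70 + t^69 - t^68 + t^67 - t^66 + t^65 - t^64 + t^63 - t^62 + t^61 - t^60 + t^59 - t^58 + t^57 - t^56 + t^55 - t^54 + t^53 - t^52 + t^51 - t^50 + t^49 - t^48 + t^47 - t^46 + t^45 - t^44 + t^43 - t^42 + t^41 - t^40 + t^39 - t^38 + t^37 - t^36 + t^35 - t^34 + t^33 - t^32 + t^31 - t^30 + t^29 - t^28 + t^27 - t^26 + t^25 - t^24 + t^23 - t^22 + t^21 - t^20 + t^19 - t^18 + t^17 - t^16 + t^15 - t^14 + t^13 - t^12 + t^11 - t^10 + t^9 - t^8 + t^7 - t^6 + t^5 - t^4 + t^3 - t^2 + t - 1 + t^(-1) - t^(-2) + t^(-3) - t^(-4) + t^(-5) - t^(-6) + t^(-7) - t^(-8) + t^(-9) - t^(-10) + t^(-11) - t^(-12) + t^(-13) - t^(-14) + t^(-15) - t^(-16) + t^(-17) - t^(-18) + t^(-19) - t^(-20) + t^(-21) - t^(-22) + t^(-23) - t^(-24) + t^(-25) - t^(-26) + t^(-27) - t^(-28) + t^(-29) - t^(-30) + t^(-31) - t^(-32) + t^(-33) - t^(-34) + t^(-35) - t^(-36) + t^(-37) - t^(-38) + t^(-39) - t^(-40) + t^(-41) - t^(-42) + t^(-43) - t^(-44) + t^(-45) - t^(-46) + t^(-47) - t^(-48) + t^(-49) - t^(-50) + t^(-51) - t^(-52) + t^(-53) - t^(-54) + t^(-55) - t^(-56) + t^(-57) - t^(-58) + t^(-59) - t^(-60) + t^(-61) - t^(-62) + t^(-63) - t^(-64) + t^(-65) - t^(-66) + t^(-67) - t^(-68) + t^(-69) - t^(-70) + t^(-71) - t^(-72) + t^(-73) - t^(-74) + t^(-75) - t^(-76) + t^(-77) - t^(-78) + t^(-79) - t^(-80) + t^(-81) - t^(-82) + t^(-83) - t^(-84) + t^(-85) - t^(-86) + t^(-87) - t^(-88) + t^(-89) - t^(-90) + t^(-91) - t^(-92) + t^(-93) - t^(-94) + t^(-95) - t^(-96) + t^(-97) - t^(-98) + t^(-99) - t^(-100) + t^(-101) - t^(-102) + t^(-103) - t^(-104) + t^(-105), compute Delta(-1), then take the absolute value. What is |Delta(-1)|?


Step 1: The polynomial has 211 terms with alternating signs, exponents from 105 down to -105.
Step 2: Substitute t = -1. The i-th term has coefficient (-1)^i and exponent (m-i),
  so its value is (-1)^i * (-1)^(m-i) = (-1)^m = -1 for every i.
Step 3: All 211 terms equal -1, so Delta(-1) = 211 * (-1) = -211
Step 4: |Delta(-1)| = 211

211


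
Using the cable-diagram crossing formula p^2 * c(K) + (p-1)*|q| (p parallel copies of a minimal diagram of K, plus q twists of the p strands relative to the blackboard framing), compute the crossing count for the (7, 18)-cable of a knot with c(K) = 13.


Step 1: Each of the c(K) crossings of the companion diagram becomes p*p = p^2 crossings among the p parallel strands, and each of the |q| twists s_1 s_2 ... s_(p-1) adds (p-1) crossings.
  Crossings = p^2 * c(K) + (p-1)*|q|
Step 2: = 7^2 * 13 + (7-1)*18
Step 3: = 49*13 + 6*18
Step 4: = 637 + 108 = 745

745


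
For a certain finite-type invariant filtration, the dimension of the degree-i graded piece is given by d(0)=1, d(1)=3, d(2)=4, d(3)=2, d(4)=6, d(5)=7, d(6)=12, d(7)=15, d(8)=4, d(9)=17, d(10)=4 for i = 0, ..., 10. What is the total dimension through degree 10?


Total dimension = d(0) + d(1) + ... + d(10)
= 1 + 3 + 4 + 2 + 6 + 7 + 12 + 15 + 4 + 17 + 4
= 75

75


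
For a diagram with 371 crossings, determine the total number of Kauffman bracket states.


Each crossing contributes 2 choices (A-smoothing or B-smoothing).
Total states = 2^371 = 4809815209520810450717656262224562232065397860164239095208531909697964083434718092213655548692006303809402830848

4809815209520810450717656262224562232065397860164239095208531909697964083434718092213655548692006303809402830848


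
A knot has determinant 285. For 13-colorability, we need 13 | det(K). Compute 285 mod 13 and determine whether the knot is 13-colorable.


Step 1: A knot is p-colorable if and only if p divides its determinant.
Step 2: Compute 285 mod 13.
285 = 21 * 13 + 12
Step 3: 285 mod 13 = 12
Step 4: The knot is 13-colorable: no

12


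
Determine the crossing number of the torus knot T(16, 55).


For a torus knot T(p, q) with gcd(p,q)=1,
the crossing number is min(p*(q-1), q*(p-1)).
p*(q-1) = 16*54 = 864
q*(p-1) = 55*15 = 825
min(864, 825) = 825

825


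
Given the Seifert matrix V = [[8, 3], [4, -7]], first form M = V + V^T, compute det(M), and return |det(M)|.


Step 1: Form V + V^T where V = [[8, 3], [4, -7]]
  V^T = [[8, 4], [3, -7]]
  V + V^T = [[16, 7], [7, -14]]
Step 2: det(V + V^T) = 16*(-14) - 7*7
  = -224 - 49 = -273
Step 3: Knot determinant = |det(V + V^T)| = |-273| = 273

273


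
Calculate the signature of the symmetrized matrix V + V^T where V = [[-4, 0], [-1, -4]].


Step 1: V + V^T = [[-8, -1], [-1, -8]]
Step 2: trace = -16, det = 63
Step 3: Discriminant = (-16)^2 - 4*63 = 4
Step 4: Eigenvalues: -7, -9
Step 5: Signature = (# positive eigenvalues) - (# negative eigenvalues) = -2

-2


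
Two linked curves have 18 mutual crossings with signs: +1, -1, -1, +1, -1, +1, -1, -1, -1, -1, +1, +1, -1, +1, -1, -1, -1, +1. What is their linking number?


Step 1: Count positive crossings: 7
Step 2: Count negative crossings: 11
Step 3: Sum of signs = 7 - 11 = -4
Step 4: Linking number = sum/2 = -4/2 = -2

-2


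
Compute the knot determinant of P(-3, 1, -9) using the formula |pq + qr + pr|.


Step 1: Compute pq + qr + pr.
pq = (-3)*1 = -3
qr = 1*(-9) = -9
pr = (-3)*(-9) = 27
pq + qr + pr = -3 + (-9) + 27 = 15
Step 2: Take absolute value.
det(P(-3,1,-9)) = |15| = 15

15


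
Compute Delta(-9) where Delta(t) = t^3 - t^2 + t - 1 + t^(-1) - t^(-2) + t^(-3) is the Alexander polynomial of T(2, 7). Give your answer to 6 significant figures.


Substituting t = -9 into Delta(t) = t^3 - t^2 + t - 1 + t^(-1) - t^(-2) + t^(-3):
Term values: (-729) + (-81) + (-9) + (-1) + (-0.111111) + (-0.0123457) + (-0.00137174)
Sum = -820.1248285
Rounded to 6 significant figures: -820.125

-820.125


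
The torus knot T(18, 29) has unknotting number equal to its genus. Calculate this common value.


For a torus knot T(p,q), both the unknotting number and genus equal (p-1)(q-1)/2.
= (18-1)(29-1)/2
= 17*28/2
= 476/2 = 238

238


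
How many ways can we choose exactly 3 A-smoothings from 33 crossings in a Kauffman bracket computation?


We choose which 3 of 33 crossings get A-smoothings.
C(33, 3) = 33! / (3! * 30!)
= 5456

5456


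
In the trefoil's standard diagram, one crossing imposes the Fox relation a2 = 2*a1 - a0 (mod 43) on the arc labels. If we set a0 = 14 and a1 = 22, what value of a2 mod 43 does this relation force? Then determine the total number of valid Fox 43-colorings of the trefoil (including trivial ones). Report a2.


Step 1: Apply the given crossing relation 2*a1 - a0 - a2 = 0 (mod 43).
  a2 = 2*a1 - a0 mod 43
  a2 = 2*22 - 14 mod 43
  a2 = 44 - 14 mod 43
  a2 = 30 mod 43 = 30
Step 2: The trefoil has determinant 3.
  Number of Fox p-colorings (p prime) is p^2 if p = 3, else p.
  Since 43 does not divide 3, only trivial (constant) colorings exist.
  (So the trial a0 = 14, a1 = 22 with a0 != a1 does NOT extend to a valid coloring of the whole trefoil: the other two crossing relations require 3*(a1 - a0) = 0 (mod 43), which fails.)
  Total colorings = 43
Step 3: a2 = 30, total Fox 43-colorings = 43

30
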